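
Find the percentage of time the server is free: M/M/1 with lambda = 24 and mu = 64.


Idle fraction = (1 - rho) * 100 = (1 - 24/64) * 100 = 62.5%

62.5%


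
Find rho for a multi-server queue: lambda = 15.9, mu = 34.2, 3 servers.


rho = lambda / (c * mu) = 15.9 / (3 * 34.2) = 0.155

0.155


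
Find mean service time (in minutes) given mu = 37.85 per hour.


Mean service time = 60/mu = 60/37.85 = 1.59 minutes

1.59 minutes


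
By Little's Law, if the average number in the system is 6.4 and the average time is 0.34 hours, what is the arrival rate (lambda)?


lambda = L / W = 6.4 / 0.34 = 18.82 per hour

18.82 per hour


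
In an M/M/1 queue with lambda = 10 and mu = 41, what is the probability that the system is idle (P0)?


P0 = 1 - rho = 1 - 10/41 = 0.7561

0.7561


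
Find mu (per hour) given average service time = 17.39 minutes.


mu = 60 / avg_service_time = 60 / 17.39 = 3.45 per hour

3.45 per hour


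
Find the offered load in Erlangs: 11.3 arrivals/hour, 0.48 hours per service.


Offered load a = lambda * E[S] = 11.3 * 0.48 = 5.42 Erlangs

5.42 Erlangs


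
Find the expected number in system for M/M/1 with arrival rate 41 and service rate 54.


rho = 41/54; L = rho/(1-rho) = 3.15

3.15


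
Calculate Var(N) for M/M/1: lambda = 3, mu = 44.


rho = 3/44; Var(N) = rho/(1-rho)^2 = 0.08

0.08


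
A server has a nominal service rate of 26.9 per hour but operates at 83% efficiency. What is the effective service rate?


Effective rate = mu * efficiency = 26.9 * 0.83 = 22.33 per hour

22.33 per hour


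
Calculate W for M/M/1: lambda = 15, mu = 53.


W = 1/(mu - lambda) = 1/(53 - 15) = 0.0263 hours

0.0263 hours


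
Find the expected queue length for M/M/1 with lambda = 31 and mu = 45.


rho = 31/45; Lq = rho^2/(1-rho) = 1.53

1.53


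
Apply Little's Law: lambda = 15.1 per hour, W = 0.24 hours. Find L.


L = lambda * W = 15.1 * 0.24 = 3.62

3.62


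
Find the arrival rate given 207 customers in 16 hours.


lambda = total arrivals / time = 207 / 16 = 12.94 per hour

12.94 per hour


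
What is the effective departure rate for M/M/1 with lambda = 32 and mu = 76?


For a stable queue (lambda < mu), throughput = lambda = 32 per hour

32 per hour


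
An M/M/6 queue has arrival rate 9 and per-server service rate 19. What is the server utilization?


rho = lambda/(c*mu) = 9/(6*19) = 0.0789

0.0789


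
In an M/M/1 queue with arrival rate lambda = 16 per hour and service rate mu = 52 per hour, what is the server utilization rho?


rho = lambda/mu = 16/52 = 0.3077

0.3077


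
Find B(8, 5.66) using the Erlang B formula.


B(N,A) = (A^N/N!) / sum(A^k/k!, k=0..N) with N=8, A=5.66 = 0.1033

0.1033


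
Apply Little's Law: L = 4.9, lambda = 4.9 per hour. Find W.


W = L / lambda = 4.9 / 4.9 = 1.0 hours

1.0 hours


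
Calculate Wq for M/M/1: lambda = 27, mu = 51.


rho = 27/51; Wq = rho/(mu - lambda) = 0.0221 hours

0.0221 hours


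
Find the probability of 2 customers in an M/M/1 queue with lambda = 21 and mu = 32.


rho = 21/32; P(n) = (1-rho)*rho^n = (1-21/32)*(21/32)^2 = 0.148

0.148


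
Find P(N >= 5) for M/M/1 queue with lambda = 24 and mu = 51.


P(N >= 5) = rho^5 = (24/51)^5 = 0.0231

0.0231


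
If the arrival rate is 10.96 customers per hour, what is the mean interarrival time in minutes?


Mean interarrival time = 60/lambda = 60/10.96 = 5.47 minutes

5.47 minutes


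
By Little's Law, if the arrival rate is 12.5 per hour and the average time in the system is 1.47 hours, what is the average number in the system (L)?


L = lambda * W = 12.5 * 1.47 = 18.38

18.38


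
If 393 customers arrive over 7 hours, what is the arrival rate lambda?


lambda = total arrivals / time = 393 / 7 = 56.14 per hour

56.14 per hour


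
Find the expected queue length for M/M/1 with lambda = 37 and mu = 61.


rho = 37/61; Lq = rho^2/(1-rho) = 0.94

0.94


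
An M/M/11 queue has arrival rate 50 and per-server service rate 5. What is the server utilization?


rho = lambda/(c*mu) = 50/(11*5) = 0.9091

0.9091


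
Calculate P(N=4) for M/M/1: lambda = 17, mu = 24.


rho = 17/24; P(n) = (1-rho)*rho^n = (1-17/24)*(17/24)^4 = 0.0734

0.0734


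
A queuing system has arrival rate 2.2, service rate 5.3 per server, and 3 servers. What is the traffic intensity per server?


rho = lambda / (c * mu) = 2.2 / (3 * 5.3) = 0.1384

0.1384


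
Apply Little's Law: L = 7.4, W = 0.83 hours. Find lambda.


lambda = L / W = 7.4 / 0.83 = 8.92 per hour

8.92 per hour


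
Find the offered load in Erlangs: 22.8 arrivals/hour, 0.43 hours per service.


Offered load a = lambda * E[S] = 22.8 * 0.43 = 9.8 Erlangs

9.8 Erlangs


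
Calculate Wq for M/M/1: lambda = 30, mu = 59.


rho = 30/59; Wq = rho/(mu - lambda) = 0.0175 hours

0.0175 hours


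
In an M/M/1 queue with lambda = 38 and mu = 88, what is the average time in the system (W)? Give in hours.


W = 1/(mu - lambda) = 1/(88 - 38) = 0.02 hours

0.02 hours


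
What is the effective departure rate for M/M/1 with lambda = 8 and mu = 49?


For a stable queue (lambda < mu), throughput = lambda = 8 per hour

8 per hour


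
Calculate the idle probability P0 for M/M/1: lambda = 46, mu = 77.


P0 = 1 - rho = 1 - 46/77 = 0.4026

0.4026


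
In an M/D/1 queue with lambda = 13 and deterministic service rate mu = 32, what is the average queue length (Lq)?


M/D/1: Lq = rho^2 / (2*(1-rho)) where rho = 13/32; Lq = 0.14

0.14


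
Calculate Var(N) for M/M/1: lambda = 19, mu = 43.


rho = 19/43; Var(N) = rho/(1-rho)^2 = 1.42

1.42


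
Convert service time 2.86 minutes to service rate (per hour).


mu = 60 / avg_service_time = 60 / 2.86 = 20.98 per hour

20.98 per hour


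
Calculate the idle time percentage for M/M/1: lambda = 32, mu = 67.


Idle fraction = (1 - rho) * 100 = (1 - 32/67) * 100 = 52.2%

52.2%


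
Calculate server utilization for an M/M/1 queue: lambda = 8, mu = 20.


rho = lambda/mu = 8/20 = 0.4

0.4


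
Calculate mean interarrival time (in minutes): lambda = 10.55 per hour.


Mean interarrival time = 60/lambda = 60/10.55 = 5.69 minutes

5.69 minutes


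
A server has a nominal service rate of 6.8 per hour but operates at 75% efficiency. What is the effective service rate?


Effective rate = mu * efficiency = 6.8 * 0.75 = 5.1 per hour

5.1 per hour


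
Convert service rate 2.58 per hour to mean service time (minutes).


Mean service time = 60/mu = 60/2.58 = 23.26 minutes

23.26 minutes


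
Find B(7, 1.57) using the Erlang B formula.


B(N,A) = (A^N/N!) / sum(A^k/k!, k=0..N) with N=7, A=1.57 = 0.001

0.001


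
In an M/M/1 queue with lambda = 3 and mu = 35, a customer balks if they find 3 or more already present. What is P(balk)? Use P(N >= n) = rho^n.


P(N >= 3) = rho^3 = (3/35)^3 = 0.0006

0.0006


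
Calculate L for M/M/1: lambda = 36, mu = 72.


rho = 36/72; L = rho/(1-rho) = 1.0

1.0


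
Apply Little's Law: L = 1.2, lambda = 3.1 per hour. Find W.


W = L / lambda = 1.2 / 3.1 = 0.3871 hours

0.3871 hours


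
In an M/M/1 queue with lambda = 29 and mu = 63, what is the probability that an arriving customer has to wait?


P(wait) = rho = lambda/mu = 29/63 = 0.4603

0.4603


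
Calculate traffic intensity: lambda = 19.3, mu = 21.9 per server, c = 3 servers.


rho = lambda / (c * mu) = 19.3 / (3 * 21.9) = 0.2938

0.2938


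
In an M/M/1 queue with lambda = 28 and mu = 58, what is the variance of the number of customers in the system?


rho = 28/58; Var(N) = rho/(1-rho)^2 = 1.8

1.8


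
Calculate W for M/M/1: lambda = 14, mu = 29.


W = 1/(mu - lambda) = 1/(29 - 14) = 0.0667 hours

0.0667 hours


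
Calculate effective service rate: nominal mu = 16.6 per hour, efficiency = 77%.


Effective rate = mu * efficiency = 16.6 * 0.77 = 12.78 per hour

12.78 per hour


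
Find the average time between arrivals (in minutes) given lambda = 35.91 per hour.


Mean interarrival time = 60/lambda = 60/35.91 = 1.67 minutes

1.67 minutes


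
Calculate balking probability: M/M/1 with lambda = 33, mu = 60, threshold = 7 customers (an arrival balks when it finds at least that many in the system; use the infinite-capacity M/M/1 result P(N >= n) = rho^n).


P(N >= 7) = rho^7 = (33/60)^7 = 0.0152

0.0152


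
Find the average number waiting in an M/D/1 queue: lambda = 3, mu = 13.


M/D/1: Lq = rho^2 / (2*(1-rho)) where rho = 3/13; Lq = 0.03

0.03


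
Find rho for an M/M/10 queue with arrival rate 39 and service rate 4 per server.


rho = lambda/(c*mu) = 39/(10*4) = 0.975

0.975


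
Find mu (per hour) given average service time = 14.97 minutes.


mu = 60 / avg_service_time = 60 / 14.97 = 4.01 per hour

4.01 per hour


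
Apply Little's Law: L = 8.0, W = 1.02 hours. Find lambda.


lambda = L / W = 8.0 / 1.02 = 7.84 per hour

7.84 per hour


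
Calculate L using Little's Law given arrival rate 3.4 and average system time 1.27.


L = lambda * W = 3.4 * 1.27 = 4.32

4.32


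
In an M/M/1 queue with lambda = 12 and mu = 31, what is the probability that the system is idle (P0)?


P0 = 1 - rho = 1 - 12/31 = 0.6129

0.6129


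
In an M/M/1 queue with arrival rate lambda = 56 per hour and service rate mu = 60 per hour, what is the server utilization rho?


rho = lambda/mu = 56/60 = 0.9333

0.9333


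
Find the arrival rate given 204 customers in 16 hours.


lambda = total arrivals / time = 204 / 16 = 12.75 per hour

12.75 per hour


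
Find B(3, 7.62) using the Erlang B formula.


B(N,A) = (A^N/N!) / sum(A^k/k!, k=0..N) with N=3, A=7.62 = 0.662

0.662


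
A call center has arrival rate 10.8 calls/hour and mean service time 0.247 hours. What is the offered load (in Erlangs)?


Offered load a = lambda * E[S] = 10.8 * 0.247 = 2.67 Erlangs

2.67 Erlangs


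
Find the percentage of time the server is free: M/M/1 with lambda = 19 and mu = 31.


Idle fraction = (1 - rho) * 100 = (1 - 19/31) * 100 = 38.7%

38.7%


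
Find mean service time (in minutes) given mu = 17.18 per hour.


Mean service time = 60/mu = 60/17.18 = 3.49 minutes

3.49 minutes


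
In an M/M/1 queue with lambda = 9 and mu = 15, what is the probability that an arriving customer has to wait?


P(wait) = rho = lambda/mu = 9/15 = 0.6

0.6


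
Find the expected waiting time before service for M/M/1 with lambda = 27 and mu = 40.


rho = 27/40; Wq = rho/(mu - lambda) = 0.0519 hours

0.0519 hours


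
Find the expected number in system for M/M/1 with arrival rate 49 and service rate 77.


rho = 49/77; L = rho/(1-rho) = 1.75

1.75


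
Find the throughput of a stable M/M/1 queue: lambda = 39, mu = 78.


For a stable queue (lambda < mu), throughput = lambda = 39 per hour

39 per hour


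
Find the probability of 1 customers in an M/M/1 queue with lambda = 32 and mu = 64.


rho = 32/64; P(n) = (1-rho)*rho^n = (1-32/64)*(32/64)^1 = 0.25

0.25


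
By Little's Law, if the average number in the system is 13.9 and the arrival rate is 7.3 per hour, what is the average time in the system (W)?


W = L / lambda = 13.9 / 7.3 = 1.9041 hours

1.9041 hours


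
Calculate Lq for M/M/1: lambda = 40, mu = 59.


rho = 40/59; Lq = rho^2/(1-rho) = 1.43

1.43


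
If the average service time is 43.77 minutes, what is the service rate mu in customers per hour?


mu = 60 / avg_service_time = 60 / 43.77 = 1.37 per hour

1.37 per hour


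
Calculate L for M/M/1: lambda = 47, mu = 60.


rho = 47/60; L = rho/(1-rho) = 3.62

3.62


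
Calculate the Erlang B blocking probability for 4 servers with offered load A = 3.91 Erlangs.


B(N,A) = (A^N/N!) / sum(A^k/k!, k=0..N) with N=4, A=3.91 = 0.3019

0.3019


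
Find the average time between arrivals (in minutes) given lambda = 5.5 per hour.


Mean interarrival time = 60/lambda = 60/5.5 = 10.91 minutes

10.91 minutes


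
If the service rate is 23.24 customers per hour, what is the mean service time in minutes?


Mean service time = 60/mu = 60/23.24 = 2.58 minutes

2.58 minutes


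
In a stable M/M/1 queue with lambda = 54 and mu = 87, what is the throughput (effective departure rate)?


For a stable queue (lambda < mu), throughput = lambda = 54 per hour

54 per hour


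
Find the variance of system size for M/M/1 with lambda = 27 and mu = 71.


rho = 27/71; Var(N) = rho/(1-rho)^2 = 0.99

0.99


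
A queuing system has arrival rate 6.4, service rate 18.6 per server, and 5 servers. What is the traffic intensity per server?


rho = lambda / (c * mu) = 6.4 / (5 * 18.6) = 0.0688

0.0688


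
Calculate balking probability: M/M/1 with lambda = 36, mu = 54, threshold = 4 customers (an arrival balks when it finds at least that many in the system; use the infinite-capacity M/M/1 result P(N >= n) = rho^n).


P(N >= 4) = rho^4 = (36/54)^4 = 0.1975

0.1975


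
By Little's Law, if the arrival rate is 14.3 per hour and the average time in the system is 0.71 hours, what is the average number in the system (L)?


L = lambda * W = 14.3 * 0.71 = 10.15

10.15


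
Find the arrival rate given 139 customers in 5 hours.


lambda = total arrivals / time = 139 / 5 = 27.8 per hour

27.8 per hour


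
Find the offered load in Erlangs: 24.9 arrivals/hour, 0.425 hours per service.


Offered load a = lambda * E[S] = 24.9 * 0.425 = 10.58 Erlangs

10.58 Erlangs


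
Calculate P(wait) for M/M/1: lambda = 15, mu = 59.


P(wait) = rho = lambda/mu = 15/59 = 0.2542

0.2542


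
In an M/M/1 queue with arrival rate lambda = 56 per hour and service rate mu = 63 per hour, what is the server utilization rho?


rho = lambda/mu = 56/63 = 0.8889

0.8889


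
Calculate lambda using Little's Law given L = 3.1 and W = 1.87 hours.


lambda = L / W = 3.1 / 1.87 = 1.66 per hour

1.66 per hour


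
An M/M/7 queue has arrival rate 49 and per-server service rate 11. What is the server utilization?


rho = lambda/(c*mu) = 49/(7*11) = 0.6364

0.6364


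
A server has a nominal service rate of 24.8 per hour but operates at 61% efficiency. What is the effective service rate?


Effective rate = mu * efficiency = 24.8 * 0.61 = 15.13 per hour

15.13 per hour


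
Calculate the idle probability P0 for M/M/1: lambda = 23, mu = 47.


P0 = 1 - rho = 1 - 23/47 = 0.5106

0.5106


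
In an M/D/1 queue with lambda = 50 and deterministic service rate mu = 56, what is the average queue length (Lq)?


M/D/1: Lq = rho^2 / (2*(1-rho)) where rho = 50/56; Lq = 3.72

3.72


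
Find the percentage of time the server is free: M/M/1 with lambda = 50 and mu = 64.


Idle fraction = (1 - rho) * 100 = (1 - 50/64) * 100 = 21.9%

21.9%


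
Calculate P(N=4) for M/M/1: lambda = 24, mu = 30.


rho = 24/30; P(n) = (1-rho)*rho^n = (1-24/30)*(24/30)^4 = 0.0819

0.0819


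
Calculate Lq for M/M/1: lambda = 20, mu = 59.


rho = 20/59; Lq = rho^2/(1-rho) = 0.17

0.17


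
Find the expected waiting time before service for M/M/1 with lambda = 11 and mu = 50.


rho = 11/50; Wq = rho/(mu - lambda) = 0.0056 hours

0.0056 hours


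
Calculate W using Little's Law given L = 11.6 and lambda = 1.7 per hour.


W = L / lambda = 11.6 / 1.7 = 6.8235 hours

6.8235 hours


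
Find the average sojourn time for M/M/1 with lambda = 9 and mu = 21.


W = 1/(mu - lambda) = 1/(21 - 9) = 0.0833 hours

0.0833 hours


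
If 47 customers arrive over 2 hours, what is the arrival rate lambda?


lambda = total arrivals / time = 47 / 2 = 23.5 per hour

23.5 per hour


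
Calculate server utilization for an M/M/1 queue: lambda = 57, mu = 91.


rho = lambda/mu = 57/91 = 0.6264

0.6264


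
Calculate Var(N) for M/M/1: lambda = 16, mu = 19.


rho = 16/19; Var(N) = rho/(1-rho)^2 = 33.78

33.78


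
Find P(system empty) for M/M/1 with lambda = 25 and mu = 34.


P0 = 1 - rho = 1 - 25/34 = 0.2647

0.2647


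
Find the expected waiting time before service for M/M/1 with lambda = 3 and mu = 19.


rho = 3/19; Wq = rho/(mu - lambda) = 0.0099 hours

0.0099 hours


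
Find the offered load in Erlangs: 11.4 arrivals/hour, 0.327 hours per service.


Offered load a = lambda * E[S] = 11.4 * 0.327 = 3.73 Erlangs

3.73 Erlangs


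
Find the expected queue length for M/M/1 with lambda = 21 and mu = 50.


rho = 21/50; Lq = rho^2/(1-rho) = 0.3

0.3


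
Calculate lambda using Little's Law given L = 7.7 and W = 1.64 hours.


lambda = L / W = 7.7 / 1.64 = 4.7 per hour

4.7 per hour


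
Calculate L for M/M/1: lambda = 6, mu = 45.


rho = 6/45; L = rho/(1-rho) = 0.15

0.15


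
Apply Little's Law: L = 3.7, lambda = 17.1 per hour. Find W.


W = L / lambda = 3.7 / 17.1 = 0.2164 hours

0.2164 hours


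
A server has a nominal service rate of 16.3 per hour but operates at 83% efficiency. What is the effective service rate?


Effective rate = mu * efficiency = 16.3 * 0.83 = 13.53 per hour

13.53 per hour


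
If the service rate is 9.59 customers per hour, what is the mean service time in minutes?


Mean service time = 60/mu = 60/9.59 = 6.26 minutes

6.26 minutes


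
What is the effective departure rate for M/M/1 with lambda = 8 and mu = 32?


For a stable queue (lambda < mu), throughput = lambda = 8 per hour

8 per hour


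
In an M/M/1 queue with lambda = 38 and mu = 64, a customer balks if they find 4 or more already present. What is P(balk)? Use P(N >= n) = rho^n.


P(N >= 4) = rho^4 = (38/64)^4 = 0.1243

0.1243


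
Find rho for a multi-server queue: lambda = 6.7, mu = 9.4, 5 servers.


rho = lambda / (c * mu) = 6.7 / (5 * 9.4) = 0.1426

0.1426


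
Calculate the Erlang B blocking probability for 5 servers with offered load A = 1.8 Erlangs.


B(N,A) = (A^N/N!) / sum(A^k/k!, k=0..N) with N=5, A=1.8 = 0.0263

0.0263


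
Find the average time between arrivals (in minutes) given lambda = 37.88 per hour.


Mean interarrival time = 60/lambda = 60/37.88 = 1.58 minutes

1.58 minutes


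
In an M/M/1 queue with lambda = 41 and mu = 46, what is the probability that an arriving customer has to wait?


P(wait) = rho = lambda/mu = 41/46 = 0.8913

0.8913


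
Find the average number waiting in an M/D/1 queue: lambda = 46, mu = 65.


M/D/1: Lq = rho^2 / (2*(1-rho)) where rho = 46/65; Lq = 0.86

0.86


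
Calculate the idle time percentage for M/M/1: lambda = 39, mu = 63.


Idle fraction = (1 - rho) * 100 = (1 - 39/63) * 100 = 38.1%

38.1%


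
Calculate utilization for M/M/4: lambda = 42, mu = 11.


rho = lambda/(c*mu) = 42/(4*11) = 0.9545

0.9545


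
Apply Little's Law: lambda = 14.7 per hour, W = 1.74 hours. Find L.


L = lambda * W = 14.7 * 1.74 = 25.58

25.58


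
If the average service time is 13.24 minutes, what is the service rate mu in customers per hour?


mu = 60 / avg_service_time = 60 / 13.24 = 4.53 per hour

4.53 per hour


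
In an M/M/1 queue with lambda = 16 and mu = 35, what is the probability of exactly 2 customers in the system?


rho = 16/35; P(n) = (1-rho)*rho^n = (1-16/35)*(16/35)^2 = 0.1134

0.1134


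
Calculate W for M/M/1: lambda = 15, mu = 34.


W = 1/(mu - lambda) = 1/(34 - 15) = 0.0526 hours

0.0526 hours


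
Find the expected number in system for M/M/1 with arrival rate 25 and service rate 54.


rho = 25/54; L = rho/(1-rho) = 0.86

0.86


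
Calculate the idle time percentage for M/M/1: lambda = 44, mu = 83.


Idle fraction = (1 - rho) * 100 = (1 - 44/83) * 100 = 47.0%

47.0%


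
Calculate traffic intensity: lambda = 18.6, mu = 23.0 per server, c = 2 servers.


rho = lambda / (c * mu) = 18.6 / (2 * 23.0) = 0.4043

0.4043


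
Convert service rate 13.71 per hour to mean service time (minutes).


Mean service time = 60/mu = 60/13.71 = 4.38 minutes

4.38 minutes


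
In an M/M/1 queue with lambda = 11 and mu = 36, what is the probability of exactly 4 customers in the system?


rho = 11/36; P(n) = (1-rho)*rho^n = (1-11/36)*(11/36)^4 = 0.0061

0.0061


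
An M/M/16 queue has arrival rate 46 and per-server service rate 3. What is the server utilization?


rho = lambda/(c*mu) = 46/(16*3) = 0.9583

0.9583


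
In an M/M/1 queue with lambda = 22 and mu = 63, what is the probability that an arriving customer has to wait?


P(wait) = rho = lambda/mu = 22/63 = 0.3492

0.3492


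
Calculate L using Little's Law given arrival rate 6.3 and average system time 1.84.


L = lambda * W = 6.3 * 1.84 = 11.59

11.59


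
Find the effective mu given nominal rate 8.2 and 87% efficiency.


Effective rate = mu * efficiency = 8.2 * 0.87 = 7.13 per hour

7.13 per hour


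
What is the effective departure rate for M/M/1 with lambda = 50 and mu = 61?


For a stable queue (lambda < mu), throughput = lambda = 50 per hour

50 per hour


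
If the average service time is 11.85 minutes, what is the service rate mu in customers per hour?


mu = 60 / avg_service_time = 60 / 11.85 = 5.06 per hour

5.06 per hour


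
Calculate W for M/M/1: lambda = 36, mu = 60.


W = 1/(mu - lambda) = 1/(60 - 36) = 0.0417 hours

0.0417 hours


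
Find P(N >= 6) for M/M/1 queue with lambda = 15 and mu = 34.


P(N >= 6) = rho^6 = (15/34)^6 = 0.0074

0.0074


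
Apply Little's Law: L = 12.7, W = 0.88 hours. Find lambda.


lambda = L / W = 12.7 / 0.88 = 14.43 per hour

14.43 per hour


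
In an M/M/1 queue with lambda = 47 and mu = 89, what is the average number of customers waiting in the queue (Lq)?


rho = 47/89; Lq = rho^2/(1-rho) = 0.59

0.59


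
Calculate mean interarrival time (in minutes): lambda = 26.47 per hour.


Mean interarrival time = 60/lambda = 60/26.47 = 2.27 minutes

2.27 minutes


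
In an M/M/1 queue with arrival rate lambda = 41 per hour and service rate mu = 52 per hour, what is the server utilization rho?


rho = lambda/mu = 41/52 = 0.7885

0.7885


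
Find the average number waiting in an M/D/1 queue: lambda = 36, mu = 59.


M/D/1: Lq = rho^2 / (2*(1-rho)) where rho = 36/59; Lq = 0.48

0.48


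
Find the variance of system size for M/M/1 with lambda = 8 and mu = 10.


rho = 8/10; Var(N) = rho/(1-rho)^2 = 20.0

20.0


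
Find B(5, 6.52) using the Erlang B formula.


B(N,A) = (A^N/N!) / sum(A^k/k!, k=0..N) with N=5, A=6.52 = 0.3952

0.3952


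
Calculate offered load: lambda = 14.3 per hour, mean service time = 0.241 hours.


Offered load a = lambda * E[S] = 14.3 * 0.241 = 3.45 Erlangs

3.45 Erlangs


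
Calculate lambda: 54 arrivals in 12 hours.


lambda = total arrivals / time = 54 / 12 = 4.5 per hour

4.5 per hour


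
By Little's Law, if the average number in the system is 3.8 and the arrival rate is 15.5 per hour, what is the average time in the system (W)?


W = L / lambda = 3.8 / 15.5 = 0.2452 hours

0.2452 hours


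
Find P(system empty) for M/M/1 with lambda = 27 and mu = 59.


P0 = 1 - rho = 1 - 27/59 = 0.5424

0.5424


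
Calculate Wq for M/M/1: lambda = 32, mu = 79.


rho = 32/79; Wq = rho/(mu - lambda) = 0.0086 hours

0.0086 hours


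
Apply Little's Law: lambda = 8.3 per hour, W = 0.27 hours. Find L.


L = lambda * W = 8.3 * 0.27 = 2.24

2.24


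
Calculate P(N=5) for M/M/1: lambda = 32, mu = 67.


rho = 32/67; P(n) = (1-rho)*rho^n = (1-32/67)*(32/67)^5 = 0.013

0.013


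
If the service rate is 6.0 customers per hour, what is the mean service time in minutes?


Mean service time = 60/mu = 60/6.0 = 10.0 minutes

10.0 minutes


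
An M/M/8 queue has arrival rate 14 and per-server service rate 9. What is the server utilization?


rho = lambda/(c*mu) = 14/(8*9) = 0.1944

0.1944


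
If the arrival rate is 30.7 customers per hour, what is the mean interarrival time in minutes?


Mean interarrival time = 60/lambda = 60/30.7 = 1.95 minutes

1.95 minutes


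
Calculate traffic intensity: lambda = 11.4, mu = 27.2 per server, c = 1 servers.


rho = lambda / (c * mu) = 11.4 / (1 * 27.2) = 0.4191

0.4191


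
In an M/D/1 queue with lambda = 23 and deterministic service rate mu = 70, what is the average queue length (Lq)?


M/D/1: Lq = rho^2 / (2*(1-rho)) where rho = 23/70; Lq = 0.08

0.08


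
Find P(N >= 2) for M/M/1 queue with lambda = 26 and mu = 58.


P(N >= 2) = rho^2 = (26/58)^2 = 0.201

0.201


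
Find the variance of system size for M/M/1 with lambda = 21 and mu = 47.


rho = 21/47; Var(N) = rho/(1-rho)^2 = 1.46

1.46


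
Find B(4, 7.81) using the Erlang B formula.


B(N,A) = (A^N/N!) / sum(A^k/k!, k=0..N) with N=4, A=7.81 = 0.5663

0.5663


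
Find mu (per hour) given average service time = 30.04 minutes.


mu = 60 / avg_service_time = 60 / 30.04 = 2.0 per hour

2.0 per hour


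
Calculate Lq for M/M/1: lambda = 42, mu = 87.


rho = 42/87; Lq = rho^2/(1-rho) = 0.45

0.45


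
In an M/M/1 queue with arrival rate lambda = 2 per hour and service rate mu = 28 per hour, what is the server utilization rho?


rho = lambda/mu = 2/28 = 0.0714

0.0714


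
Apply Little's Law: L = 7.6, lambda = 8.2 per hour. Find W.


W = L / lambda = 7.6 / 8.2 = 0.9268 hours

0.9268 hours


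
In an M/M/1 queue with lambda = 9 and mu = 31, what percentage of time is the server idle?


Idle fraction = (1 - rho) * 100 = (1 - 9/31) * 100 = 71.0%

71.0%


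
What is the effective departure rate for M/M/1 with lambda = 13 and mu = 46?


For a stable queue (lambda < mu), throughput = lambda = 13 per hour

13 per hour


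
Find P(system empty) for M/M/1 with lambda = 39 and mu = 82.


P0 = 1 - rho = 1 - 39/82 = 0.5244

0.5244


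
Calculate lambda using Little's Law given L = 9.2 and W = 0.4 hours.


lambda = L / W = 9.2 / 0.4 = 23.0 per hour

23.0 per hour


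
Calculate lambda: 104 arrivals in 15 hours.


lambda = total arrivals / time = 104 / 15 = 6.93 per hour

6.93 per hour


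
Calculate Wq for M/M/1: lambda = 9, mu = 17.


rho = 9/17; Wq = rho/(mu - lambda) = 0.0662 hours

0.0662 hours


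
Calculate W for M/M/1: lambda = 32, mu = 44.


W = 1/(mu - lambda) = 1/(44 - 32) = 0.0833 hours

0.0833 hours


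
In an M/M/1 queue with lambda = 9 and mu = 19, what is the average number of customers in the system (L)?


rho = 9/19; L = rho/(1-rho) = 0.9

0.9


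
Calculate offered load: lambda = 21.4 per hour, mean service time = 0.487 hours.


Offered load a = lambda * E[S] = 21.4 * 0.487 = 10.42 Erlangs

10.42 Erlangs


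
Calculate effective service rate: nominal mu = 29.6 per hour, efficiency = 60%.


Effective rate = mu * efficiency = 29.6 * 0.6 = 17.76 per hour

17.76 per hour


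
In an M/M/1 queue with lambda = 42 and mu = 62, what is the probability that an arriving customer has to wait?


P(wait) = rho = lambda/mu = 42/62 = 0.6774

0.6774


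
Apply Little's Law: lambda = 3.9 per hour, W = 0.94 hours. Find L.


L = lambda * W = 3.9 * 0.94 = 3.67

3.67


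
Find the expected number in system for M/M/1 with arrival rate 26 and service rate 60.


rho = 26/60; L = rho/(1-rho) = 0.76

0.76


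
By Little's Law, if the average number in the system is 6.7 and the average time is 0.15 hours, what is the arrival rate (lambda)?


lambda = L / W = 6.7 / 0.15 = 44.67 per hour

44.67 per hour


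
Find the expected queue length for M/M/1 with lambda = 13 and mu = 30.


rho = 13/30; Lq = rho^2/(1-rho) = 0.33

0.33


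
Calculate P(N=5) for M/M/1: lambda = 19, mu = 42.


rho = 19/42; P(n) = (1-rho)*rho^n = (1-19/42)*(19/42)^5 = 0.0104

0.0104


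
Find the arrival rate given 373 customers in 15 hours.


lambda = total arrivals / time = 373 / 15 = 24.87 per hour

24.87 per hour


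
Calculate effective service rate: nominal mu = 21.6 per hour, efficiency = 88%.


Effective rate = mu * efficiency = 21.6 * 0.88 = 19.01 per hour

19.01 per hour


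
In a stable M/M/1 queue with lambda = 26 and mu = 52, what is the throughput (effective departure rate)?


For a stable queue (lambda < mu), throughput = lambda = 26 per hour

26 per hour


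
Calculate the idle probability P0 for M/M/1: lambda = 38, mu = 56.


P0 = 1 - rho = 1 - 38/56 = 0.3214

0.3214


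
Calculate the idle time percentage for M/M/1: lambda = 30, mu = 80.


Idle fraction = (1 - rho) * 100 = (1 - 30/80) * 100 = 62.5%

62.5%


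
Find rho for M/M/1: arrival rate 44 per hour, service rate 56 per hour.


rho = lambda/mu = 44/56 = 0.7857

0.7857


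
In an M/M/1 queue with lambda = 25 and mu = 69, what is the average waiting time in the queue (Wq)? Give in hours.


rho = 25/69; Wq = rho/(mu - lambda) = 0.0082 hours

0.0082 hours


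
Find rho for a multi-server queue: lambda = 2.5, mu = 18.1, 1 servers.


rho = lambda / (c * mu) = 2.5 / (1 * 18.1) = 0.1381

0.1381


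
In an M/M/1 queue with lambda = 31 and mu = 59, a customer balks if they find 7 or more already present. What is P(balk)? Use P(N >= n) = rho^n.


P(N >= 7) = rho^7 = (31/59)^7 = 0.0111

0.0111


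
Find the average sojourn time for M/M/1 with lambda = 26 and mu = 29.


W = 1/(mu - lambda) = 1/(29 - 26) = 0.3333 hours

0.3333 hours


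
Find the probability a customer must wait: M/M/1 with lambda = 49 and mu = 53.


P(wait) = rho = lambda/mu = 49/53 = 0.9245

0.9245


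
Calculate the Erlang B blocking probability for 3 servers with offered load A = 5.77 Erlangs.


B(N,A) = (A^N/N!) / sum(A^k/k!, k=0..N) with N=3, A=5.77 = 0.5776

0.5776


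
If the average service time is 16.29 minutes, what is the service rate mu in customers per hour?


mu = 60 / avg_service_time = 60 / 16.29 = 3.68 per hour

3.68 per hour


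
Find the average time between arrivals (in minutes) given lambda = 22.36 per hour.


Mean interarrival time = 60/lambda = 60/22.36 = 2.68 minutes

2.68 minutes


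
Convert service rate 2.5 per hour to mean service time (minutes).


Mean service time = 60/mu = 60/2.5 = 24.0 minutes

24.0 minutes


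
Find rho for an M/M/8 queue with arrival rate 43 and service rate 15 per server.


rho = lambda/(c*mu) = 43/(8*15) = 0.3583

0.3583


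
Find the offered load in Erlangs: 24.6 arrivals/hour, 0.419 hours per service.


Offered load a = lambda * E[S] = 24.6 * 0.419 = 10.31 Erlangs

10.31 Erlangs


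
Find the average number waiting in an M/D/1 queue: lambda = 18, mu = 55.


M/D/1: Lq = rho^2 / (2*(1-rho)) where rho = 18/55; Lq = 0.08

0.08


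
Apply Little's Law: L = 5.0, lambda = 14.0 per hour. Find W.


W = L / lambda = 5.0 / 14.0 = 0.3571 hours

0.3571 hours


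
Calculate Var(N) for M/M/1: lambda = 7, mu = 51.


rho = 7/51; Var(N) = rho/(1-rho)^2 = 0.18

0.18


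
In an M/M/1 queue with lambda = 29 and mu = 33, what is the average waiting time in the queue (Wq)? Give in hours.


rho = 29/33; Wq = rho/(mu - lambda) = 0.2197 hours

0.2197 hours


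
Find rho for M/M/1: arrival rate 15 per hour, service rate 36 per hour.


rho = lambda/mu = 15/36 = 0.4167

0.4167


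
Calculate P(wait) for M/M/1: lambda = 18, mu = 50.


P(wait) = rho = lambda/mu = 18/50 = 0.36

0.36


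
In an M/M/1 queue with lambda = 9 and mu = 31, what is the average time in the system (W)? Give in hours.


W = 1/(mu - lambda) = 1/(31 - 9) = 0.0455 hours

0.0455 hours


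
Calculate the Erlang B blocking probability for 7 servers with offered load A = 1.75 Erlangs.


B(N,A) = (A^N/N!) / sum(A^k/k!, k=0..N) with N=7, A=1.75 = 0.0017

0.0017


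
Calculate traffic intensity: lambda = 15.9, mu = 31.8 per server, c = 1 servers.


rho = lambda / (c * mu) = 15.9 / (1 * 31.8) = 0.5

0.5


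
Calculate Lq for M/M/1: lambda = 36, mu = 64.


rho = 36/64; Lq = rho^2/(1-rho) = 0.72

0.72


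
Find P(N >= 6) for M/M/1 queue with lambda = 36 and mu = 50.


P(N >= 6) = rho^6 = (36/50)^6 = 0.1393

0.1393


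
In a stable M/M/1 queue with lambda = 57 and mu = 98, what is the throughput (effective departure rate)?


For a stable queue (lambda < mu), throughput = lambda = 57 per hour

57 per hour


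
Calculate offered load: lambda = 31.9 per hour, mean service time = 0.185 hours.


Offered load a = lambda * E[S] = 31.9 * 0.185 = 5.9 Erlangs

5.9 Erlangs


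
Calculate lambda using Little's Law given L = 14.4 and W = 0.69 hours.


lambda = L / W = 14.4 / 0.69 = 20.87 per hour

20.87 per hour


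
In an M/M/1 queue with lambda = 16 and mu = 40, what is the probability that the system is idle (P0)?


P0 = 1 - rho = 1 - 16/40 = 0.6

0.6


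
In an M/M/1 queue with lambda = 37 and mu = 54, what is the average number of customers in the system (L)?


rho = 37/54; L = rho/(1-rho) = 2.18

2.18


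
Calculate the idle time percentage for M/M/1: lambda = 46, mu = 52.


Idle fraction = (1 - rho) * 100 = (1 - 46/52) * 100 = 11.5%

11.5%


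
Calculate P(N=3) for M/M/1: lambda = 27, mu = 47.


rho = 27/47; P(n) = (1-rho)*rho^n = (1-27/47)*(27/47)^3 = 0.0807

0.0807


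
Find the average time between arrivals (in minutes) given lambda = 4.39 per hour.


Mean interarrival time = 60/lambda = 60/4.39 = 13.67 minutes

13.67 minutes


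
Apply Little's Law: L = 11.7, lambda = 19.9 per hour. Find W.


W = L / lambda = 11.7 / 19.9 = 0.5879 hours

0.5879 hours


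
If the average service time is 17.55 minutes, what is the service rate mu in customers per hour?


mu = 60 / avg_service_time = 60 / 17.55 = 3.42 per hour

3.42 per hour


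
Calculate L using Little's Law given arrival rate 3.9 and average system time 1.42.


L = lambda * W = 3.9 * 1.42 = 5.54

5.54


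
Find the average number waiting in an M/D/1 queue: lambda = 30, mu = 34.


M/D/1: Lq = rho^2 / (2*(1-rho)) where rho = 30/34; Lq = 3.31

3.31


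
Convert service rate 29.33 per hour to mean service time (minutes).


Mean service time = 60/mu = 60/29.33 = 2.05 minutes

2.05 minutes


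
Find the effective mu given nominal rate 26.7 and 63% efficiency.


Effective rate = mu * efficiency = 26.7 * 0.63 = 16.82 per hour

16.82 per hour


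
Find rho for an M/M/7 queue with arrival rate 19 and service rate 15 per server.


rho = lambda/(c*mu) = 19/(7*15) = 0.181

0.181


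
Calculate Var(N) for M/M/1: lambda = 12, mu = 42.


rho = 12/42; Var(N) = rho/(1-rho)^2 = 0.56

0.56


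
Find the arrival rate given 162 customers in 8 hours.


lambda = total arrivals / time = 162 / 8 = 20.25 per hour

20.25 per hour


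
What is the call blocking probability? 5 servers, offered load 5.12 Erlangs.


B(N,A) = (A^N/N!) / sum(A^k/k!, k=0..N) with N=5, A=5.12 = 0.2945

0.2945


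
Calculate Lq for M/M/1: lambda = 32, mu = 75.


rho = 32/75; Lq = rho^2/(1-rho) = 0.32

0.32


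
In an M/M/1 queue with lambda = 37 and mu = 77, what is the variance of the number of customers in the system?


rho = 37/77; Var(N) = rho/(1-rho)^2 = 1.78

1.78


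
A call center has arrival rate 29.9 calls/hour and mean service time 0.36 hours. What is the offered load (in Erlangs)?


Offered load a = lambda * E[S] = 29.9 * 0.36 = 10.76 Erlangs

10.76 Erlangs


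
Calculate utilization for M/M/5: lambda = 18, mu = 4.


rho = lambda/(c*mu) = 18/(5*4) = 0.9

0.9


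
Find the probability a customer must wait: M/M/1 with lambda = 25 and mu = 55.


P(wait) = rho = lambda/mu = 25/55 = 0.4545

0.4545


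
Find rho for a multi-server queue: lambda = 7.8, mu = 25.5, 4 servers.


rho = lambda / (c * mu) = 7.8 / (4 * 25.5) = 0.0765

0.0765


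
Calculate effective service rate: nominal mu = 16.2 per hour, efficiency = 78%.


Effective rate = mu * efficiency = 16.2 * 0.78 = 12.64 per hour

12.64 per hour


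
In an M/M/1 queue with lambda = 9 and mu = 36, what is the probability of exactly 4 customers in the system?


rho = 9/36; P(n) = (1-rho)*rho^n = (1-9/36)*(9/36)^4 = 0.0029

0.0029


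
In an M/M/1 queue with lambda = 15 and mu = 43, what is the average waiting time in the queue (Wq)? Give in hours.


rho = 15/43; Wq = rho/(mu - lambda) = 0.0125 hours

0.0125 hours


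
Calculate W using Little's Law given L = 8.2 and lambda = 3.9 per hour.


W = L / lambda = 8.2 / 3.9 = 2.1026 hours

2.1026 hours


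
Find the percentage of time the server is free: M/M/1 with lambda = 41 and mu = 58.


Idle fraction = (1 - rho) * 100 = (1 - 41/58) * 100 = 29.3%

29.3%


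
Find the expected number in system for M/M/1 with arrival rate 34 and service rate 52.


rho = 34/52; L = rho/(1-rho) = 1.89

1.89


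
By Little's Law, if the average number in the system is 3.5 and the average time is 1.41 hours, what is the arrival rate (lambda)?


lambda = L / W = 3.5 / 1.41 = 2.48 per hour

2.48 per hour


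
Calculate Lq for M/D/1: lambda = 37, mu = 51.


M/D/1: Lq = rho^2 / (2*(1-rho)) where rho = 37/51; Lq = 0.96

0.96


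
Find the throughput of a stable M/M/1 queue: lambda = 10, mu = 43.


For a stable queue (lambda < mu), throughput = lambda = 10 per hour

10 per hour


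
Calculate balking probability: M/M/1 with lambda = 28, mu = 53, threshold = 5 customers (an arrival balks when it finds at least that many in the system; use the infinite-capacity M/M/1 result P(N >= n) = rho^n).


P(N >= 5) = rho^5 = (28/53)^5 = 0.0412

0.0412


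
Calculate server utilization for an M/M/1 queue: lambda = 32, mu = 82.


rho = lambda/mu = 32/82 = 0.3902

0.3902


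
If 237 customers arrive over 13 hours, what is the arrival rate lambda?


lambda = total arrivals / time = 237 / 13 = 18.23 per hour

18.23 per hour


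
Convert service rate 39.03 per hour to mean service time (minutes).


Mean service time = 60/mu = 60/39.03 = 1.54 minutes

1.54 minutes


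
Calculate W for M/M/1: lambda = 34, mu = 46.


W = 1/(mu - lambda) = 1/(46 - 34) = 0.0833 hours

0.0833 hours


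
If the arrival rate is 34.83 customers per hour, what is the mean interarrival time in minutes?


Mean interarrival time = 60/lambda = 60/34.83 = 1.72 minutes

1.72 minutes


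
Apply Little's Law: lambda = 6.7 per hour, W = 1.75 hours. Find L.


L = lambda * W = 6.7 * 1.75 = 11.73

11.73


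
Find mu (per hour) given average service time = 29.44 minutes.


mu = 60 / avg_service_time = 60 / 29.44 = 2.04 per hour

2.04 per hour


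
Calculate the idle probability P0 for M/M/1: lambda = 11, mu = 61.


P0 = 1 - rho = 1 - 11/61 = 0.8197

0.8197


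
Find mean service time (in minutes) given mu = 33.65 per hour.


Mean service time = 60/mu = 60/33.65 = 1.78 minutes

1.78 minutes


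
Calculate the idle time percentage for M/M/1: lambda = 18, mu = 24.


Idle fraction = (1 - rho) * 100 = (1 - 18/24) * 100 = 25.0%

25.0%


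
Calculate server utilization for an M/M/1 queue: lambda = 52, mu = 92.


rho = lambda/mu = 52/92 = 0.5652

0.5652


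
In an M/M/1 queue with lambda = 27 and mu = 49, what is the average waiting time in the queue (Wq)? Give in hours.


rho = 27/49; Wq = rho/(mu - lambda) = 0.025 hours

0.025 hours


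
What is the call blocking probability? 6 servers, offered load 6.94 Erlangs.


B(N,A) = (A^N/N!) / sum(A^k/k!, k=0..N) with N=6, A=6.94 = 0.3276

0.3276


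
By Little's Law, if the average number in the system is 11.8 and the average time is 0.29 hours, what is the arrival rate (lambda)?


lambda = L / W = 11.8 / 0.29 = 40.69 per hour

40.69 per hour
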